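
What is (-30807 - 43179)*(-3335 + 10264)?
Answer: -512648994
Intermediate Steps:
(-30807 - 43179)*(-3335 + 10264) = -73986*6929 = -512648994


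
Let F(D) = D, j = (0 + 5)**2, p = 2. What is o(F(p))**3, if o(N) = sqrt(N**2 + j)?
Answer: 29*sqrt(29) ≈ 156.17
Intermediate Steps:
j = 25 (j = 5**2 = 25)
o(N) = sqrt(25 + N**2) (o(N) = sqrt(N**2 + 25) = sqrt(25 + N**2))
o(F(p))**3 = (sqrt(25 + 2**2))**3 = (sqrt(25 + 4))**3 = (sqrt(29))**3 = 29*sqrt(29)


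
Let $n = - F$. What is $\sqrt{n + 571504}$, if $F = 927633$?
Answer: $i \sqrt{356129} \approx 596.77 i$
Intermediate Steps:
$n = -927633$ ($n = \left(-1\right) 927633 = -927633$)
$\sqrt{n + 571504} = \sqrt{-927633 + 571504} = \sqrt{-356129} = i \sqrt{356129}$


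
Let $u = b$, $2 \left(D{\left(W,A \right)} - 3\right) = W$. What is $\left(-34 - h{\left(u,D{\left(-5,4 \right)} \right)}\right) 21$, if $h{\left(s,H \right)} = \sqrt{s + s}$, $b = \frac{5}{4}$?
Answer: $-714 - \frac{21 \sqrt{10}}{2} \approx -747.2$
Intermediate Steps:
$D{\left(W,A \right)} = 3 + \frac{W}{2}$
$b = \frac{5}{4}$ ($b = 5 \cdot \frac{1}{4} = \frac{5}{4} \approx 1.25$)
$u = \frac{5}{4} \approx 1.25$
$h{\left(s,H \right)} = \sqrt{2} \sqrt{s}$ ($h{\left(s,H \right)} = \sqrt{2 s} = \sqrt{2} \sqrt{s}$)
$\left(-34 - h{\left(u,D{\left(-5,4 \right)} \right)}\right) 21 = \left(-34 - \sqrt{2} \sqrt{\frac{5}{4}}\right) 21 = \left(-34 - \sqrt{2} \frac{\sqrt{5}}{2}\right) 21 = \left(-34 - \frac{\sqrt{10}}{2}\right) 21 = -714 - \frac{21 \sqrt{10}}{2}$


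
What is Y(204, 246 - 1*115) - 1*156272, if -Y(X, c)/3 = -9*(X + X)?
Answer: -145256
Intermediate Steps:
Y(X, c) = 54*X (Y(X, c) = -(-27)*(X + X) = -(-27)*2*X = -(-54)*X = 54*X)
Y(204, 246 - 1*115) - 1*156272 = 54*204 - 1*156272 = 11016 - 156272 = -145256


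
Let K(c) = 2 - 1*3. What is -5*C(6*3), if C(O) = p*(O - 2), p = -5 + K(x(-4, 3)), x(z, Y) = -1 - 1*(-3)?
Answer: 480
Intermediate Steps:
x(z, Y) = 2 (x(z, Y) = -1 + 3 = 2)
K(c) = -1 (K(c) = 2 - 3 = -1)
p = -6 (p = -5 - 1 = -6)
C(O) = 12 - 6*O (C(O) = -6*(O - 2) = -6*(-2 + O) = 12 - 6*O)
-5*C(6*3) = -5*(12 - 36*3) = -5*(12 - 6*18) = -5*(12 - 108) = -5*(-96) = 480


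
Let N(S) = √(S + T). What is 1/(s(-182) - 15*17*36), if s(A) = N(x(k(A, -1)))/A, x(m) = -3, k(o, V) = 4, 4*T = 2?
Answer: -121631328/1116575591041 + 182*I*√10/5582877955205 ≈ -0.00010893 + 1.0309e-10*I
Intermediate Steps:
T = ½ (T = (¼)*2 = ½ ≈ 0.50000)
N(S) = √(½ + S) (N(S) = √(S + ½) = √(½ + S))
s(A) = I*√10/(2*A) (s(A) = (√(2 + 4*(-3))/2)/A = (√(2 - 12)/2)/A = (√(-10)/2)/A = ((I*√10)/2)/A = (I*√10/2)/A = I*√10/(2*A))
1/(s(-182) - 15*17*36) = 1/((½)*I*√10/(-182) - 15*17*36) = 1/((½)*I*√10*(-1/182) - 255*36) = 1/(-I*√10/364 - 9180) = 1/(-9180 - I*√10/364)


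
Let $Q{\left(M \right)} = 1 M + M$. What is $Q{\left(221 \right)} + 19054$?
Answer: $19496$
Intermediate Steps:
$Q{\left(M \right)} = 2 M$ ($Q{\left(M \right)} = M + M = 2 M$)
$Q{\left(221 \right)} + 19054 = 2 \cdot 221 + 19054 = 442 + 19054 = 19496$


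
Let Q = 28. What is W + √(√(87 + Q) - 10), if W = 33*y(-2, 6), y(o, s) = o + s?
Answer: 132 + √(-10 + √115) ≈ 132.85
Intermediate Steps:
W = 132 (W = 33*(-2 + 6) = 33*4 = 132)
W + √(√(87 + Q) - 10) = 132 + √(√(87 + 28) - 10) = 132 + √(√115 - 10) = 132 + √(-10 + √115)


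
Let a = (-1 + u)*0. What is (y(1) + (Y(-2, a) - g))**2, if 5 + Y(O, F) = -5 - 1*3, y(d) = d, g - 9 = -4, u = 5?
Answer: 289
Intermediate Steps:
a = 0 (a = (-1 + 5)*0 = 4*0 = 0)
g = 5 (g = 9 - 4 = 5)
Y(O, F) = -13 (Y(O, F) = -5 + (-5 - 1*3) = -5 + (-5 - 3) = -5 - 8 = -13)
(y(1) + (Y(-2, a) - g))**2 = (1 + (-13 - 1*5))**2 = (1 + (-13 - 5))**2 = (1 - 18)**2 = (-17)**2 = 289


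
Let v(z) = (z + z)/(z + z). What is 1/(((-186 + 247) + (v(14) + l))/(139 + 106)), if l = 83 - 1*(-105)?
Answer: 49/50 ≈ 0.98000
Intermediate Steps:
v(z) = 1 (v(z) = (2*z)/((2*z)) = (2*z)*(1/(2*z)) = 1)
l = 188 (l = 83 + 105 = 188)
1/(((-186 + 247) + (v(14) + l))/(139 + 106)) = 1/(((-186 + 247) + (1 + 188))/(139 + 106)) = 1/((61 + 189)/245) = 1/(250*(1/245)) = 1/(50/49) = 49/50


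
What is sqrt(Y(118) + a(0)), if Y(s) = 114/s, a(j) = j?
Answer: sqrt(3363)/59 ≈ 0.98290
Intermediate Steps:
sqrt(Y(118) + a(0)) = sqrt(114/118 + 0) = sqrt(114*(1/118) + 0) = sqrt(57/59 + 0) = sqrt(57/59) = sqrt(3363)/59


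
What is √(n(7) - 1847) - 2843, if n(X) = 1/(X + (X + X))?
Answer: -2843 + I*√814506/21 ≈ -2843.0 + 42.976*I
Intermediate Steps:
n(X) = 1/(3*X) (n(X) = 1/(X + 2*X) = 1/(3*X))
√(n(7) - 1847) - 2843 = √((⅓)/7 - 1847) - 2843 = √((⅓)*(⅐) - 1847) - 2843 = √(1/21 - 1847) - 2843 = √(-38786/21) - 2843 = I*√814506/21 - 2843 = -2843 + I*√814506/21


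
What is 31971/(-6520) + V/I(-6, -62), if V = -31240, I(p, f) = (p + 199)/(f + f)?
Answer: 25250744797/1258360 ≈ 20066.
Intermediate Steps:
I(p, f) = (199 + p)/(2*f) (I(p, f) = (199 + p)/((2*f)) = (199 + p)*(1/(2*f)) = (199 + p)/(2*f))
31971/(-6520) + V/I(-6, -62) = 31971/(-6520) - 31240*(-124/(199 - 6)) = 31971*(-1/6520) - 31240/((½)*(-1/62)*193) = -31971/6520 - 31240/(-193/124) = -31971/6520 - 31240*(-124/193) = -31971/6520 + 3873760/193 = 25250744797/1258360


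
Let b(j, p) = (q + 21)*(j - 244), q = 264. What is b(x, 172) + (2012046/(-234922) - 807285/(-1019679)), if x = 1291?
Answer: 11912862874357091/39924171673 ≈ 2.9839e+5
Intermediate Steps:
b(j, p) = -69540 + 285*j (b(j, p) = (264 + 21)*(j - 244) = 285*(-244 + j) = -69540 + 285*j)
b(x, 172) + (2012046/(-234922) - 807285/(-1019679)) = (-69540 + 285*1291) + (2012046/(-234922) - 807285/(-1019679)) = (-69540 + 367935) + (2012046*(-1/234922) - 807285*(-1/1019679)) = 298395 + (-1006023/117461 + 269095/339893) = 298395 - 310332007744/39924171673 = 11912862874357091/39924171673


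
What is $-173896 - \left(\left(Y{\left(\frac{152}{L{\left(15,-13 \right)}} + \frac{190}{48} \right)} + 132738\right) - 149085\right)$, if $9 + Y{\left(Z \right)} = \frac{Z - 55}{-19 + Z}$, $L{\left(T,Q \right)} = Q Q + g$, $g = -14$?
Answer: $- \frac{8240631007}{52307} \approx -1.5754 \cdot 10^{5}$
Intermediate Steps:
$L{\left(T,Q \right)} = -14 + Q^{2}$ ($L{\left(T,Q \right)} = Q Q - 14 = Q^{2} - 14 = -14 + Q^{2}$)
$Y{\left(Z \right)} = -9 + \frac{-55 + Z}{-19 + Z}$ ($Y{\left(Z \right)} = -9 + \frac{Z - 55}{-19 + Z} = -9 + \frac{-55 + Z}{-19 + Z}$)
$-173896 - \left(\left(Y{\left(\frac{152}{L{\left(15,-13 \right)}} + \frac{190}{48} \right)} + 132738\right) - 149085\right) = -173896 - \left(\left(\frac{4 \left(29 - 2 \left(\frac{152}{-14 + \left(-13\right)^{2}} + \frac{190}{48}\right)\right)}{-19 + \left(\frac{152}{-14 + \left(-13\right)^{2}} + \frac{190}{48}\right)} + 132738\right) - 149085\right) = -173896 - \left(\left(\frac{4 \left(29 - 2 \left(\frac{152}{-14 + 169} + 190 \cdot \frac{1}{48}\right)\right)}{-19 + \left(\frac{152}{-14 + 169} + 190 \cdot \frac{1}{48}\right)} + 132738\right) - 149085\right) = -173896 - \left(\left(\frac{4 \left(29 - 2 \left(\frac{152}{155} + \frac{95}{24}\right)\right)}{-19 + \left(\frac{152}{155} + \frac{95}{24}\right)} + 132738\right) - 149085\right) = -173896 - \left(\left(\frac{4 \left(29 - \frac{18373}{1860}\right)}{-19 + \frac{18373}{3720}} + 132738\right) - 149085\right) = -173896 - \left(\left(\frac{4 \left(29 - \frac{18373}{1860}\right)}{- \frac{52307}{3720}} + 132738\right) - 149085\right) = -173896 - \left(\left(4 \left(- \frac{3720}{52307}\right) \frac{35567}{1860} + 132738\right) - 149085\right) = -173896 - \left(\left(- \frac{284536}{52307} + 132738\right) - 149085\right) = -173896 - \left(\frac{6942842030}{52307} - 149085\right) = -173896 - - \frac{855347065}{52307} = -173896 + \frac{855347065}{52307} = - \frac{8240631007}{52307}$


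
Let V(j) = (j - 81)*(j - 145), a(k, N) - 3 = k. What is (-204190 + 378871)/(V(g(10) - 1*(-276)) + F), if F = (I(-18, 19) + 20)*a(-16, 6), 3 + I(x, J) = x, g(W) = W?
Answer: 174681/28918 ≈ 6.0406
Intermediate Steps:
a(k, N) = 3 + k
I(x, J) = -3 + x
V(j) = (-145 + j)*(-81 + j) (V(j) = (-81 + j)*(-145 + j) = (-145 + j)*(-81 + j))
F = 13 (F = ((-3 - 18) + 20)*(3 - 16) = (-21 + 20)*(-13) = -1*(-13) = 13)
(-204190 + 378871)/(V(g(10) - 1*(-276)) + F) = (-204190 + 378871)/((11745 + (10 - 1*(-276))² - 226*(10 - 1*(-276))) + 13) = 174681/((11745 + (10 + 276)² - 226*(10 + 276)) + 13) = 174681/((11745 + 286² - 226*286) + 13) = 174681/((11745 + 81796 - 64636) + 13) = 174681/(28905 + 13) = 174681/28918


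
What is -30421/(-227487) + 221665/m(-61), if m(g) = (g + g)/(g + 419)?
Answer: -9026235292364/13876707 ≈ -6.5046e+5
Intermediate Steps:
m(g) = 2*g/(419 + g) (m(g) = (2*g)/(419 + g) = 2*g/(419 + g))
-30421/(-227487) + 221665/m(-61) = -30421/(-227487) + 221665/((2*(-61)/(419 - 61))) = -30421*(-1/227487) + 221665/((2*(-61)/358)) = 30421/227487 + 221665/((2*(-61)*(1/358))) = 30421/227487 + 221665/(-61/179) = 30421/227487 + 221665*(-179/61) = 30421/227487 - 39678035/61 = -9026235292364/13876707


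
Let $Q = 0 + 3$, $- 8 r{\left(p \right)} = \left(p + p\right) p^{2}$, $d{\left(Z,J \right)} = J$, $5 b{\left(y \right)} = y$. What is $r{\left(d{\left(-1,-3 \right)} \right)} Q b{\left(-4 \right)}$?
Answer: $- \frac{81}{5} \approx -16.2$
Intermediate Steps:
$b{\left(y \right)} = \frac{y}{5}$
$r{\left(p \right)} = - \frac{p^{3}}{4}$ ($r{\left(p \right)} = - \frac{\left(p + p\right) p^{2}}{8} = - \frac{2 p p^{2}}{8} = - \frac{2 p^{3}}{8} = - \frac{p^{3}}{4}$)
$Q = 3$
$r{\left(d{\left(-1,-3 \right)} \right)} Q b{\left(-4 \right)} = - \frac{\left(-3\right)^{3}}{4} \cdot 3 \cdot \frac{1}{5} \left(-4\right) = \left(- \frac{1}{4}\right) \left(-27\right) 3 \left(- \frac{4}{5}\right) = \frac{27}{4} \cdot 3 \left(- \frac{4}{5}\right) = \frac{81}{4} \left(- \frac{4}{5}\right) = - \frac{81}{5}$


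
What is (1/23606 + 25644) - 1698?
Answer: 565269277/23606 ≈ 23946.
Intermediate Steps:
(1/23606 + 25644) - 1698 = 605352265/23606 - 1698 = 565269277/23606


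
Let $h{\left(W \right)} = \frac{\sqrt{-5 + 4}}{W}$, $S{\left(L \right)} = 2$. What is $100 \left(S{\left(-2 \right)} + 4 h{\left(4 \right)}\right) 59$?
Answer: $11800 + 5900 i \approx 11800.0 + 5900.0 i$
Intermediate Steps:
$h{\left(W \right)} = \frac{i}{W}$ ($h{\left(W \right)} = \frac{\sqrt{-1}}{W} = \frac{i}{W}$)
$100 \left(S{\left(-2 \right)} + 4 h{\left(4 \right)}\right) 59 = 100 \left(2 + 4 \frac{i}{4}\right) 59 = 100 \left(2 + i\right) 59 = \left(200 + 100 i\right) 59 = 11800 + 5900 i$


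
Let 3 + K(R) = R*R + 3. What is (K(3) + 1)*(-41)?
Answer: -410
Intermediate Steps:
K(R) = R² (K(R) = -3 + (R*R + 3) = -3 + (R² + 3) = -3 + (3 + R²) = R²)
(K(3) + 1)*(-41) = (3² + 1)*(-41) = (9 + 1)*(-41) = 10*(-41) = -410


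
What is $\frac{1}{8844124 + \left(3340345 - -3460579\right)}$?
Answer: $\frac{1}{15645048} \approx 6.3918 \cdot 10^{-8}$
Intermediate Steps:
$\frac{1}{8844124 + \left(3340345 - -3460579\right)} = \frac{1}{8844124 + \left(3340345 + 3460579\right)} = \frac{1}{8844124 + 6800924} = \frac{1}{15645048}$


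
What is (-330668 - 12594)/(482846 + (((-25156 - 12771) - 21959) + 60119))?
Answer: -343262/483079 ≈ -0.71057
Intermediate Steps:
(-330668 - 12594)/(482846 + (((-25156 - 12771) - 21959) + 60119)) = -343262/(482846 + ((-37927 - 21959) + 60119)) = -343262/(482846 + (-59886 + 60119)) = -343262/(482846 + 233) = -343262/483079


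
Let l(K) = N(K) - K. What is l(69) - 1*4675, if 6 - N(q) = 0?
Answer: -4738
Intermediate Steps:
N(q) = 6 (N(q) = 6 - 1*0 = 6 + 0 = 6)
l(K) = 6 - K
l(69) - 1*4675 = (6 - 1*69) - 1*4675 = (6 - 69) - 4675 = -63 - 4675 = -4738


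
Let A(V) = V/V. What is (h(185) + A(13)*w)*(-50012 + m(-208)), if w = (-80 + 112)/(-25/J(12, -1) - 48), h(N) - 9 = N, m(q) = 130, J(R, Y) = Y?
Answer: -220977260/23 ≈ -9.6077e+6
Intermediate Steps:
A(V) = 1
h(N) = 9 + N
w = -32/23 (w = (-80 + 112)/(-25/(-1) - 48) = 32/(-25*(-1) - 48) = 32/(25 - 48) = 32/(-23) = 32*(-1/23) = -32/23 ≈ -1.3913)
(h(185) + A(13)*w)*(-50012 + m(-208)) = ((9 + 185) + 1*(-32/23))*(-50012 + 130) = (194 - 32/23)*(-49882) = (4430/23)*(-49882) = -220977260/23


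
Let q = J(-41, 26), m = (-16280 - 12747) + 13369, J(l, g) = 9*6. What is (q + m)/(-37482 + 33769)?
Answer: 332/79 ≈ 4.2025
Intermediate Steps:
J(l, g) = 54
m = -15658 (m = -29027 + 13369 = -15658)
q = 54
(q + m)/(-37482 + 33769) = (54 - 15658)/(-37482 + 33769) = -15604/(-3713) = -15604*(-1/3713) = 332/79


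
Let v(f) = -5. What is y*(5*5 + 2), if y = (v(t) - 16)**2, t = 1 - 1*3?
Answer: 11907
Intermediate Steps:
t = -2 (t = 1 - 3 = -2)
y = 441 (y = (-5 - 16)**2 = (-21)**2 = 441)
y*(5*5 + 2) = 441*(5*5 + 2) = 441*(25 + 2) = 441*27 = 11907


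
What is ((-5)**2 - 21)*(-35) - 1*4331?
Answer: -4471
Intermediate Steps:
((-5)**2 - 21)*(-35) - 1*4331 = (25 - 21)*(-35) - 4331 = 4*(-35) - 4331 = -140 - 4331 = -4471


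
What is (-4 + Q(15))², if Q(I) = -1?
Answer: 25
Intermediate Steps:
(-4 + Q(15))² = (-4 - 1)² = (-5)² = 25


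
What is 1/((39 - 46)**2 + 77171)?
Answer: 1/77220 ≈ 1.2950e-5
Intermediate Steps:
1/((39 - 46)**2 + 77171) = 1/((-7)**2 + 77171) = 1/(49 + 77171) = 1/77220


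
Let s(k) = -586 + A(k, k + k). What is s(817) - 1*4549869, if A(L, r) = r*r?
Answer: -1880499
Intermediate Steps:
A(L, r) = r²
s(k) = -586 + 4*k² (s(k) = -586 + (k + k)² = -586 + (2*k)² = -586 + 4*k²)
s(817) - 1*4549869 = (-586 + 4*817²) - 1*4549869 = (-586 + 4*667489) - 4549869 = (-586 + 2669956) - 4549869 = 2669370 - 4549869 = -1880499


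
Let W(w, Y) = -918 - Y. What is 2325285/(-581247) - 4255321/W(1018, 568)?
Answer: 274437465753/95970338 ≈ 2859.6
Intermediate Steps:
2325285/(-581247) - 4255321/W(1018, 568) = 2325285/(-581247) - 4255321/(-918 - 1*568) = 2325285*(-1/581247) - 4255321/(-918 - 568) = -258365/64583 - 4255321/(-1486) = -258365/64583 - 4255321*(-1/1486) = -258365/64583 + 4255321/1486 = 274437465753/95970338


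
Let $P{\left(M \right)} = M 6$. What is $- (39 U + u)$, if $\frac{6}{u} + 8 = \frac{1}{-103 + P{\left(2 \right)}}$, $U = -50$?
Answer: $\frac{474032}{243} \approx 1950.7$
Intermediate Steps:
$P{\left(M \right)} = 6 M$
$u = - \frac{182}{243}$ ($u = \frac{6}{-8 + \frac{1}{-103 + 6 \cdot 2}} = \frac{6}{-8 + \frac{1}{-103 + 12}} = \frac{6}{-8 + \frac{1}{-91}} = \frac{6}{-8 - \frac{1}{91}} = \frac{6}{- \frac{729}{91}} = 6 \left(- \frac{91}{729}\right) = - \frac{182}{243} \approx -0.74897$)
$- (39 U + u) = - (39 \left(-50\right) - \frac{182}{243}) = - (-1950 - \frac{182}{243}) = \left(-1\right) \left(- \frac{474032}{243}\right) = \frac{474032}{243}$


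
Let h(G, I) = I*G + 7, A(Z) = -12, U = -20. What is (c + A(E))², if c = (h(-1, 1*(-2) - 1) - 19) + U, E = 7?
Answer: 1681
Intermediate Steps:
h(G, I) = 7 + G*I (h(G, I) = G*I + 7 = 7 + G*I)
c = -29 (c = ((7 - (1*(-2) - 1)) - 19) - 20 = ((7 - (-2 - 1)) - 19) - 20 = ((7 - 1*(-3)) - 19) - 20 = ((7 + 3) - 19) - 20 = (10 - 19) - 20 = -9 - 20 = -29)
(c + A(E))² = (-29 - 12)² = (-41)² = 1681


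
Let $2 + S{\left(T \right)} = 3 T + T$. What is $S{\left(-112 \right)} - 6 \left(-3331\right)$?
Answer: $19536$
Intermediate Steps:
$S{\left(T \right)} = -2 + 4 T$ ($S{\left(T \right)} = -2 + \left(3 T + T\right) = -2 + 4 T$)
$S{\left(-112 \right)} - 6 \left(-3331\right) = \left(-2 + 4 \left(-112\right)\right) - 6 \left(-3331\right) = \left(-2 - 448\right) - -19986 = -450 + 19986 = 19536$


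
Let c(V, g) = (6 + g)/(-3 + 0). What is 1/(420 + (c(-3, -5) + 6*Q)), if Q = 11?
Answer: 3/1457 ≈ 0.0020590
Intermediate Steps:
c(V, g) = -2 - g/3 (c(V, g) = (6 + g)/(-3) = (6 + g)*(-1/3) = -2 - g/3)
1/(420 + (c(-3, -5) + 6*Q)) = 1/(420 + ((-2 - 1/3*(-5)) + 6*11)) = 1/(420 + ((-2 + 5/3) + 66)) = 1/(420 + (-1/3 + 66)) = 1/(420 + 197/3) = 1/(1457/3) = 3/1457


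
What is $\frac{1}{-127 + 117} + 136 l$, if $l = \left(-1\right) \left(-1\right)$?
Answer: $\frac{1359}{10} \approx 135.9$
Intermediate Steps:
$l = 1$
$\frac{1}{-127 + 117} + 136 l = \frac{1}{-127 + 117} + 136 \cdot 1 = \frac{1}{-10} + 136 = - \frac{1}{10} + 136 = \frac{1359}{10}$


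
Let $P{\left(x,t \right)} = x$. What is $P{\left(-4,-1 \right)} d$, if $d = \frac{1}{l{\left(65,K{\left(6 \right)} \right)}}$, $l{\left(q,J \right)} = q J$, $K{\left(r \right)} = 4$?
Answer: $- \frac{1}{65} \approx -0.015385$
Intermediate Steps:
$l{\left(q,J \right)} = J q$
$d = \frac{1}{260}$ ($d = \frac{1}{4 \cdot 65} = \frac{1}{260} \approx 0.0038462$)
$P{\left(-4,-1 \right)} d = \left(-4\right) \frac{1}{260} = - \frac{1}{65}$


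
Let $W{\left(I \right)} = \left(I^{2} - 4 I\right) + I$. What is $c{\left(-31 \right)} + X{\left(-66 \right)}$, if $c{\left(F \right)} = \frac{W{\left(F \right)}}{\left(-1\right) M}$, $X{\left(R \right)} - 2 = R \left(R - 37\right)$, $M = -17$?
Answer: $6862$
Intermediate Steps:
$W{\left(I \right)} = I^{2} - 3 I$
$X{\left(R \right)} = 2 + R \left(-37 + R\right)$ ($X{\left(R \right)} = 2 + R \left(R - 37\right) = 2 + R \left(-37 + R\right)$)
$c{\left(F \right)} = \frac{F \left(-3 + F\right)}{17}$ ($c{\left(F \right)} = \frac{F \left(-3 + F\right)}{\left(-1\right) \left(-17\right)} = \frac{F \left(-3 + F\right)}{17}$)
$c{\left(-31 \right)} + X{\left(-66 \right)} = \frac{1}{17} \left(-31\right) \left(-3 - 31\right) + \left(2 + \left(-66\right)^{2} - -2442\right) = \frac{1}{17} \left(-31\right) \left(-34\right) + \left(2 + 4356 + 2442\right) = 62 + 6800 = 6862$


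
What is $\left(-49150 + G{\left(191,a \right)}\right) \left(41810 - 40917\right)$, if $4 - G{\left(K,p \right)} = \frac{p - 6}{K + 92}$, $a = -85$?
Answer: $- \frac{12420046711}{283} \approx -4.3887 \cdot 10^{7}$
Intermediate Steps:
$G{\left(K,p \right)} = 4 - \frac{-6 + p}{92 + K}$ ($G{\left(K,p \right)} = 4 - \frac{p - 6}{K + 92} = 4 - \frac{-6 + p}{92 + K}$)
$\left(-49150 + G{\left(191,a \right)}\right) \left(41810 - 40917\right) = \left(-49150 + \frac{374 - -85 + 4 \cdot 191}{92 + 191}\right) \left(41810 - 40917\right) = \left(-49150 + \frac{374 + 85 + 764}{283}\right) 893 = \left(-49150 + \frac{1}{283} \cdot 1223\right) 893 = \left(-49150 + \frac{1223}{283}\right) 893 = \left(- \frac{13908227}{283}\right) 893 = - \frac{12420046711}{283}$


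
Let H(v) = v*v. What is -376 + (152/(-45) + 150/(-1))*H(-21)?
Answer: -340078/5 ≈ -68016.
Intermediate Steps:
H(v) = v²
-376 + (152/(-45) + 150/(-1))*H(-21) = -376 + (152/(-45) + 150/(-1))*(-21)² = -376 + (152*(-1/45) + 150*(-1))*441 = -376 + (-152/45 - 150)*441 = -376 - 6902/45*441 = -376 - 338198/5 = -340078/5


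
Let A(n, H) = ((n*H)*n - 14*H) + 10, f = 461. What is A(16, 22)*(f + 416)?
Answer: 4677918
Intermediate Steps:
A(n, H) = 10 - 14*H + H*n² (A(n, H) = ((H*n)*n - 14*H) + 10 = (H*n² - 14*H) + 10 = (-14*H + H*n²) + 10 = 10 - 14*H + H*n²)
A(16, 22)*(f + 416) = (10 - 14*22 + 22*16²)*(461 + 416) = (10 - 308 + 22*256)*877 = (10 - 308 + 5632)*877 = 5334*877 = 4677918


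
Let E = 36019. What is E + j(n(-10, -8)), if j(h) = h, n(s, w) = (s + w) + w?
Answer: 35993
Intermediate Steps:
n(s, w) = s + 2*w
E + j(n(-10, -8)) = 36019 + (-10 + 2*(-8)) = 36019 + (-10 - 16) = 36019 - 26 = 35993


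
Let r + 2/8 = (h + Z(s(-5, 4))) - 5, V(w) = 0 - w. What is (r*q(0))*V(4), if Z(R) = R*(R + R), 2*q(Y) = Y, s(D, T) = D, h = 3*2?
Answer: 0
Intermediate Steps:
h = 6
q(Y) = Y/2
V(w) = -w
Z(R) = 2*R**2 (Z(R) = R*(2*R) = 2*R**2)
r = 203/4 (r = -1/4 + ((6 + 2*(-5)**2) - 5) = -1/4 + ((6 + 2*25) - 5) = -1/4 + ((6 + 50) - 5) = -1/4 + (56 - 5) = -1/4 + 51 = 203/4 ≈ 50.750)
(r*q(0))*V(4) = (203*((1/2)*0)/4)*(-1*4) = ((203/4)*0)*(-4) = 0*(-4) = 0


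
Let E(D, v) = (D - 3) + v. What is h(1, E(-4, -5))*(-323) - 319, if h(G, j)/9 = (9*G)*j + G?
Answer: 310730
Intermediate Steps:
E(D, v) = -3 + D + v (E(D, v) = (-3 + D) + v = -3 + D + v)
h(G, j) = 9*G + 81*G*j (h(G, j) = 9*((9*G)*j + G) = 9*(9*G*j + G) = 9*(G + 9*G*j) = 9*G + 81*G*j)
h(1, E(-4, -5))*(-323) - 319 = (9*1*(1 + 9*(-3 - 4 - 5)))*(-323) - 319 = (9*1*(1 + 9*(-12)))*(-323) - 319 = (9*1*(1 - 108))*(-323) - 319 = (9*1*(-107))*(-323) - 319 = -963*(-323) - 319 = 311049 - 319 = 310730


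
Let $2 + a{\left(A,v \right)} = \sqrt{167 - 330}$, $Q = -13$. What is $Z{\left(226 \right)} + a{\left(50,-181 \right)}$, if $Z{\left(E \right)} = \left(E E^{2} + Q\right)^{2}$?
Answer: $133244612044567 + i \sqrt{163} \approx 1.3324 \cdot 10^{14} + 12.767 i$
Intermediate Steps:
$a{\left(A,v \right)} = -2 + i \sqrt{163}$ ($a{\left(A,v \right)} = -2 + \sqrt{167 - 330} = -2 + \sqrt{-163} = -2 + i \sqrt{163}$)
$Z{\left(E \right)} = \left(-13 + E^{3}\right)^{2}$ ($Z{\left(E \right)} = \left(E E^{2} - 13\right)^{2} = \left(E^{3} - 13\right)^{2} = \left(-13 + E^{3}\right)^{2}$)
$Z{\left(226 \right)} + a{\left(50,-181 \right)} = \left(-13 + 226^{3}\right)^{2} - \left(2 - i \sqrt{163}\right) = \left(-13 + 11543176\right)^{2} - \left(2 - i \sqrt{163}\right) = 11543163^{2} - \left(2 - i \sqrt{163}\right) = 133244612044569 - \left(2 - i \sqrt{163}\right) = 133244612044567 + i \sqrt{163}$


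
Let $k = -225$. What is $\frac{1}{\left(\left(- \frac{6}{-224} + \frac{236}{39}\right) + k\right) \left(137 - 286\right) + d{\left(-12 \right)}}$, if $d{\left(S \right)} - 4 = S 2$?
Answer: $\frac{4368}{142394039} \approx 3.0675 \cdot 10^{-5}$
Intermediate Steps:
$d{\left(S \right)} = 4 + 2 S$ ($d{\left(S \right)} = 4 + S 2 = 4 + 2 S$)
$\frac{1}{\left(\left(- \frac{6}{-224} + \frac{236}{39}\right) + k\right) \left(137 - 286\right) + d{\left(-12 \right)}} = \frac{1}{\left(\left(- \frac{6}{-224} + \frac{236}{39}\right) - 225\right) \left(137 - 286\right) + \left(4 + 2 \left(-12\right)\right)} = \frac{1}{\left(\left(\left(-6\right) \left(- \frac{1}{224}\right) + 236 \cdot \frac{1}{39}\right) - 225\right) \left(-149\right) + \left(4 - 24\right)} = \frac{1}{\left(\left(\frac{3}{112} + \frac{236}{39}\right) - 225\right) \left(-149\right) - 20} = \frac{1}{\left(\frac{26549}{4368} - 225\right) \left(-149\right) - 20} = \frac{1}{\left(- \frac{956251}{4368}\right) \left(-149\right) - 20} = \frac{1}{\frac{142481399}{4368} - 20} = \frac{1}{\frac{142394039}{4368}} = \frac{4368}{142394039}$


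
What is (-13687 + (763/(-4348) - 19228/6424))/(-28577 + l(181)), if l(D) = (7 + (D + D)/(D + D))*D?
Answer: 1448438095/2870284372 ≈ 0.50463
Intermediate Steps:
l(D) = 8*D (l(D) = (7 + (2*D)/((2*D)))*D = (7 + (2*D)*(1/(2*D)))*D = (7 + 1)*D = 8*D)
(-13687 + (763/(-4348) - 19228/6424))/(-28577 + l(181)) = (-13687 + (763/(-4348) - 19228/6424))/(-28577 + 8*181) = (-13687 + (763*(-1/4348) - 19228*1/6424))/(-28577 + 1448) = (-13687 + (-763/4348 - 437/146))/(-27129) = (-13687 - 1005737/317404)*(-1/27129) = -4345314285/317404*(-1/27129) = 1448438095/2870284372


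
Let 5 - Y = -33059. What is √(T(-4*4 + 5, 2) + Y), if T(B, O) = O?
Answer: 3*√3674 ≈ 181.84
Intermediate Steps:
Y = 33064 (Y = 5 - 1*(-33059) = 5 + 33059 = 33064)
√(T(-4*4 + 5, 2) + Y) = √(2 + 33064) = √33066 = 3*√3674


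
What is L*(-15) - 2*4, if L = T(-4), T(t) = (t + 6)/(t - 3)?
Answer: -26/7 ≈ -3.7143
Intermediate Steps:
T(t) = (6 + t)/(-3 + t)
L = -2/7 (L = (6 - 4)/(-3 - 4) = 2/(-7) = -1/7*2 = -2/7 ≈ -0.28571)
L*(-15) - 2*4 = -2/7*(-15) - 2*4 = 30/7 - 8 = -26/7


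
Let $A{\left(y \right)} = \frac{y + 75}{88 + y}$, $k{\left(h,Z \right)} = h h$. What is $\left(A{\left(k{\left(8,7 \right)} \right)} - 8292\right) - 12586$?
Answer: $- \frac{3173317}{152} \approx -20877.0$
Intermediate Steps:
$k{\left(h,Z \right)} = h^{2}$
$A{\left(y \right)} = \frac{75 + y}{88 + y}$
$\left(A{\left(k{\left(8,7 \right)} \right)} - 8292\right) - 12586 = \left(\frac{75 + 8^{2}}{88 + 8^{2}} - 8292\right) - 12586 = \left(\frac{75 + 64}{88 + 64} - 8292\right) - 12586 = \left(\frac{1}{152} \cdot 139 - 8292\right) - 12586 = \left(\frac{139}{152} - 8292\right) - 12586 = - \frac{1260245}{152} - 12586 = - \frac{3173317}{152}$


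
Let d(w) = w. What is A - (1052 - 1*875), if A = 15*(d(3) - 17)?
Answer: -387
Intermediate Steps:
A = -210 (A = 15*(3 - 17) = 15*(-14) = -210)
A - (1052 - 1*875) = -210 - (1052 - 1*875) = -210 - (1052 - 875) = -210 - 1*177 = -210 - 177 = -387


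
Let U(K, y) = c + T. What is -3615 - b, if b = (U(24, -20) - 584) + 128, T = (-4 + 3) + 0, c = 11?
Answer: -3169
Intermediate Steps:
T = -1 (T = -1 + 0 = -1)
U(K, y) = 10 (U(K, y) = 11 - 1 = 10)
b = -446 (b = (10 - 584) + 128 = -574 + 128 = -446)
-3615 - b = -3615 - 1*(-446) = -3615 + 446 = -3169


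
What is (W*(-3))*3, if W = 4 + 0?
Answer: -36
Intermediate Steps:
W = 4
(W*(-3))*3 = (4*(-3))*3 = -12*3 = -36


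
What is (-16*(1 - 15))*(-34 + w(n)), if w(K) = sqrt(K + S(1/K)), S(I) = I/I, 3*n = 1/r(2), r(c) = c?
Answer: -7616 + 112*sqrt(42)/3 ≈ -7374.1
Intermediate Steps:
n = 1/6 (n = (1/3)/2 = (1/3)*(1/2) = 1/6 ≈ 0.16667)
S(I) = 1
w(K) = sqrt(1 + K) (w(K) = sqrt(K + 1) = sqrt(1 + K))
(-16*(1 - 15))*(-34 + w(n)) = (-16*(1 - 15))*(-34 + sqrt(1 + 1/6)) = (-16*(-14))*(-34 + sqrt(7/6)) = 224*(-34 + sqrt(42)/6) = -7616 + 112*sqrt(42)/3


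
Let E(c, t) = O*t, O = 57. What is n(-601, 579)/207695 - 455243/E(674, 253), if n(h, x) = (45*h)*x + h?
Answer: -320379594061/2995169595 ≈ -106.97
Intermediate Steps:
n(h, x) = h + 45*h*x (n(h, x) = 45*h*x + h = h + 45*h*x)
E(c, t) = 57*t
n(-601, 579)/207695 - 455243/E(674, 253) = -601*(1 + 45*579)/207695 - 455243/(57*253) = -601*(1 + 26055)*(1/207695) - 455243/14421 = -601*26056*(1/207695) - 455243*1/14421 = -15659656*1/207695 - 455243/14421 = -15659656/207695 - 455243/14421 = -320379594061/2995169595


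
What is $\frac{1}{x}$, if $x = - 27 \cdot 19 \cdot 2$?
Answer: $- \frac{1}{1026} \approx -0.00097466$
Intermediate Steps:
$x = -1026$ ($x = \left(-27\right) 38 = -1026$)
$\frac{1}{x} = \frac{1}{-1026} = - \frac{1}{1026}$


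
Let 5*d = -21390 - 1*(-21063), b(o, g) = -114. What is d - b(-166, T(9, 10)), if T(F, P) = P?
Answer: 243/5 ≈ 48.600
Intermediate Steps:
d = -327/5 (d = (-21390 - 1*(-21063))/5 = (-21390 + 21063)/5 = (1/5)*(-327) = -327/5 ≈ -65.400)
d - b(-166, T(9, 10)) = -327/5 - 1*(-114) = -327/5 + 114 = 243/5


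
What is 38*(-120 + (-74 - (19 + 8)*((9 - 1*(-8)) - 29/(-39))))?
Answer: -332500/13 ≈ -25577.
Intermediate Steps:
38*(-120 + (-74 - (19 + 8)*((9 - 1*(-8)) - 29/(-39)))) = 38*(-120 + (-74 - 27*((9 + 8) - 29*(-1/39)))) = 38*(-120 + (-74 - 27*(17 + 29/39))) = 38*(-120 + (-74 - 27*692/39)) = 38*(-120 + (-74 - 1*6228/13)) = 38*(-120 + (-74 - 6228/13)) = 38*(-120 - 7190/13) = 38*(-8750/13) = -332500/13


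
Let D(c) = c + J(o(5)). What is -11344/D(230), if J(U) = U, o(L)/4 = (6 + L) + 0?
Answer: -5672/137 ≈ -41.401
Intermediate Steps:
o(L) = 24 + 4*L (o(L) = 4*((6 + L) + 0) = 4*(6 + L) = 24 + 4*L)
D(c) = 44 + c (D(c) = c + (24 + 4*5) = c + (24 + 20) = c + 44 = 44 + c)
-11344/D(230) = -11344/(44 + 230) = -11344/274 = -11344*1/274 = -5672/137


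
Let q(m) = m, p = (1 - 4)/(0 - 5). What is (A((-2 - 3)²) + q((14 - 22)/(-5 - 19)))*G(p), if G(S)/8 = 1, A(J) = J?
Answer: 608/3 ≈ 202.67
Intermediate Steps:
p = ⅗ (p = -3/(-5) = -3*(-⅕) = ⅗ ≈ 0.60000)
G(S) = 8 (G(S) = 8*1 = 8)
(A((-2 - 3)²) + q((14 - 22)/(-5 - 19)))*G(p) = ((-2 - 3)² + (14 - 22)/(-5 - 19))*8 = ((-5)² - 8/(-24))*8 = (25 - 8*(-1/24))*8 = (25 + ⅓)*8 = (76/3)*8 = 608/3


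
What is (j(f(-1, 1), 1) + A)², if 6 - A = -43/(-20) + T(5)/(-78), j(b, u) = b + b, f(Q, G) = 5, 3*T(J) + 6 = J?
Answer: 1049695201/5475600 ≈ 191.70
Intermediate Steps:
T(J) = -2 + J/3
j(b, u) = 2*b
A = 8999/2340 (A = 6 - (-43/(-20) + (-2 + (⅓)*5)/(-78)) = 6 - (-43*(-1/20) + (-2 + 5/3)*(-1/78)) = 6 - (43/20 - ⅓*(-1/78)) = 6 - (43/20 + 1/234) = 6 - 1*5041/2340 = 6 - 5041/2340 = 8999/2340 ≈ 3.8457)
(j(f(-1, 1), 1) + A)² = (2*5 + 8999/2340)² = (10 + 8999/2340)² = (32399/2340)² = 1049695201/5475600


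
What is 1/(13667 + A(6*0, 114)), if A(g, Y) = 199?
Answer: 1/13866 ≈ 7.2119e-5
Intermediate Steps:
1/(13667 + A(6*0, 114)) = 1/(13667 + 199) = 1/13866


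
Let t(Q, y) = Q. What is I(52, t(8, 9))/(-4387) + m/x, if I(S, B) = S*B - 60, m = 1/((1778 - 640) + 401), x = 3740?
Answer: -2049081773/25250957820 ≈ -0.081149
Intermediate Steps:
m = 1/1539 (m = 1/(1138 + 401) = 1/1539 ≈ 0.00064977)
I(S, B) = -60 + B*S (I(S, B) = B*S - 60 = -60 + B*S)
I(52, t(8, 9))/(-4387) + m/x = (-60 + 8*52)/(-4387) + (1/1539)/3740 = (-60 + 416)*(-1/4387) + (1/1539)*(1/3740) = 356*(-1/4387) + 1/5755860 = -356/4387 + 1/5755860 = -2049081773/25250957820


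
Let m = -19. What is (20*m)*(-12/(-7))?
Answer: -4560/7 ≈ -651.43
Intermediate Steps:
(20*m)*(-12/(-7)) = (20*(-19))*(-12/(-7)) = -(-4560)*(-1)/7 = -380*12/7 = -4560/7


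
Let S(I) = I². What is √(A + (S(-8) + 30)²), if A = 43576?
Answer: 2*√13103 ≈ 228.94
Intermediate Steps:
√(A + (S(-8) + 30)²) = √(43576 + ((-8)² + 30)²) = √(43576 + (64 + 30)²) = √(43576 + 94²) = √(43576 + 8836) = √52412 = 2*√13103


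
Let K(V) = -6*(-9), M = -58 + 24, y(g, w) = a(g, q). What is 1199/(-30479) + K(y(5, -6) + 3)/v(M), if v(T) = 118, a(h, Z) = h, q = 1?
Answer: 752192/1798261 ≈ 0.41829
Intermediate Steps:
y(g, w) = g
M = -34
K(V) = 54
1199/(-30479) + K(y(5, -6) + 3)/v(M) = 1199/(-30479) + 54/118 = 1199*(-1/30479) + 54*(1/118) = -1199/30479 + 27/59 = 752192/1798261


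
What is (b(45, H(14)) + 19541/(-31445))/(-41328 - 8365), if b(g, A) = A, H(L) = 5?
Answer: -137684/1562596385 ≈ -8.8112e-5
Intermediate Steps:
(b(45, H(14)) + 19541/(-31445))/(-41328 - 8365) = (5 + 19541/(-31445))/(-41328 - 8365) = (5 + 19541*(-1/31445))/(-49693) = (5 - 19541/31445)*(-1/49693) = (137684/31445)*(-1/49693) = -137684/1562596385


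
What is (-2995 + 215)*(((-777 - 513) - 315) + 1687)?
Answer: -227960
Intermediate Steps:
(-2995 + 215)*(((-777 - 513) - 315) + 1687) = -2780*((-1290 - 315) + 1687) = -2780*(-1605 + 1687) = -2780*82 = -227960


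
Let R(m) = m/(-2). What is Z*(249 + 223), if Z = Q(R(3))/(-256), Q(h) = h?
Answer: 177/64 ≈ 2.7656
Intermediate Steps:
R(m) = -m/2 (R(m) = m*(-½) = -m/2)
Z = 3/512 (Z = -½*3/(-256) = -3/2*(-1/256) = 3/512 ≈ 0.0058594)
Z*(249 + 223) = 3*(249 + 223)/512 = (3/512)*472 = 177/64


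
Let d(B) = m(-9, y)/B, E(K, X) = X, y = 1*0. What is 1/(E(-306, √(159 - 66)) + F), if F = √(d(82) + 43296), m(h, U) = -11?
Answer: 82/(11*√2405962 + 82*√93) ≈ 0.0045931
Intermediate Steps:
y = 0
d(B) = -11/B
F = 11*√2405962/82 (F = √(-11/82 + 43296) = √(3550261/82) = 11*√2405962/82 ≈ 208.08)
1/(E(-306, √(159 - 66)) + F) = 1/(√(159 - 66) + 11*√2405962/82) = 1/(√93 + 11*√2405962/82)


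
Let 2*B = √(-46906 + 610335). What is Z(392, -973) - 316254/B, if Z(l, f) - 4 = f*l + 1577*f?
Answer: -1915833 - 632508*√563429/563429 ≈ -1.9167e+6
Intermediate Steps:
Z(l, f) = 4 + 1577*f + f*l (Z(l, f) = 4 + (f*l + 1577*f) = 4 + (1577*f + f*l) = 4 + 1577*f + f*l)
B = √563429/2 (B = √(-46906 + 610335)/2 = √563429/2 ≈ 375.31)
Z(392, -973) - 316254/B = (4 + 1577*(-973) - 973*392) - 316254/(√563429/2) = (4 - 1534421 - 381416) - 316254*2*√563429/563429 = -1915833 - 632508*√563429/563429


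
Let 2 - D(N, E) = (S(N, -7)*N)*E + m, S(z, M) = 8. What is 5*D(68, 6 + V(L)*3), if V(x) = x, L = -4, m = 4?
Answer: 16310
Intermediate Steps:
D(N, E) = -2 - 8*E*N (D(N, E) = 2 - ((8*N)*E + 4) = 2 - (8*E*N + 4) = 2 - (4 + 8*E*N) = 2 + (-4 - 8*E*N) = -2 - 8*E*N)
5*D(68, 6 + V(L)*3) = 5*(-2 - 8*(6 - 4*3)*68) = 5*(-2 - 8*(6 - 12)*68) = 5*(-2 - 8*(-6)*68) = 5*(-2 + 3264) = 5*3262 = 16310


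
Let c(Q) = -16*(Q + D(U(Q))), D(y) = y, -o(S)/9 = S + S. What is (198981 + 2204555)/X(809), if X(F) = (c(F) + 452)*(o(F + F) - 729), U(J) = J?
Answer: 600884/189835227 ≈ 0.0031653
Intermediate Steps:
o(S) = -18*S (o(S) = -9*(S + S) = -18*S)
c(Q) = -32*Q (c(Q) = -16*(Q + Q) = -32*Q)
X(F) = (-729 - 36*F)*(452 - 32*F) (X(F) = (-32*F + 452)*(-18*(F + F) - 729) = (452 - 32*F)*(-36*F - 729) = (452 - 32*F)*(-729 - 36*F) = (-729 - 36*F)*(452 - 32*F))
(198981 + 2204555)/X(809) = (198981 + 2204555)/(-329508 + 1152*809**2 + 7056*809) = 2403536/(-329508 + 1152*654481 + 5708304) = 2403536/(-329508 + 753962112 + 5708304) = 2403536/759340908 = 2403536*(1/759340908) = 600884/189835227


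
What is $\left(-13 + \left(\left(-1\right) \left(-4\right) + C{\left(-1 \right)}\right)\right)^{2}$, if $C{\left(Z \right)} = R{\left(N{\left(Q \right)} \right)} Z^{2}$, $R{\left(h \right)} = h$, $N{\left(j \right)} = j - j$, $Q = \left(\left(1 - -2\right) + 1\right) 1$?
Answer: $81$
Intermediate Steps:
$Q = 4$ ($Q = \left(\left(1 + 2\right) + 1\right) 1 = \left(3 + 1\right) 1 = 4 \cdot 1 = 4$)
$N{\left(j \right)} = 0$
$C{\left(Z \right)} = 0$ ($C{\left(Z \right)} = 0 Z^{2} = 0$)
$\left(-13 + \left(\left(-1\right) \left(-4\right) + C{\left(-1 \right)}\right)\right)^{2} = \left(-13 + \left(\left(-1\right) \left(-4\right) + 0\right)\right)^{2} = \left(-13 + \left(4 + 0\right)\right)^{2} = \left(-13 + 4\right)^{2} = \left(-9\right)^{2} = 81$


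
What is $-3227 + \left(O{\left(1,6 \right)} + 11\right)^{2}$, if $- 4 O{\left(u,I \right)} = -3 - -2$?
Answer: $- \frac{49607}{16} \approx -3100.4$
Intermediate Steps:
$O{\left(u,I \right)} = \frac{1}{4}$ ($O{\left(u,I \right)} = - \frac{-3 - -2}{4} = - \frac{-3 + 2}{4} = \left(- \frac{1}{4}\right) \left(-1\right) = \frac{1}{4}$)
$-3227 + \left(O{\left(1,6 \right)} + 11\right)^{2} = -3227 + \left(\frac{1}{4} + 11\right)^{2} = -3227 + \left(\frac{45}{4}\right)^{2} = -3227 + \frac{2025}{16} = - \frac{49607}{16}$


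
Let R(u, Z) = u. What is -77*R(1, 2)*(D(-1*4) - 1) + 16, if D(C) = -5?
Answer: 478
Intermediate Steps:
-77*R(1, 2)*(D(-1*4) - 1) + 16 = -77*(-5 - 1) + 16 = -77*(-6) + 16 = 462 + 16 = 478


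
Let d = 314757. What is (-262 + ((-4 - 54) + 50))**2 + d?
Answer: 387657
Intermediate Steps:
(-262 + ((-4 - 54) + 50))**2 + d = (-262 + ((-4 - 54) + 50))**2 + 314757 = (-262 + (-58 + 50))**2 + 314757 = (-262 - 8)**2 + 314757 = (-270)**2 + 314757 = 72900 + 314757 = 387657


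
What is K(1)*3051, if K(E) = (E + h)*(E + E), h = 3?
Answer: 24408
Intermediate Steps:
K(E) = 2*E*(3 + E) (K(E) = (E + 3)*(E + E) = (3 + E)*(2*E) = 2*E*(3 + E))
K(1)*3051 = (2*1*(3 + 1))*3051 = (2*1*4)*3051 = 8*3051 = 24408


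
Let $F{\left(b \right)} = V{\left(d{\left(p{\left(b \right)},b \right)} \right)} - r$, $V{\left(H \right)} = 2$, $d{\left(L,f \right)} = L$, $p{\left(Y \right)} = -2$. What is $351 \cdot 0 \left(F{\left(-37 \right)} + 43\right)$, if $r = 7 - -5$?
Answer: $0$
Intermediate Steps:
$r = 12$ ($r = 7 + 5 = 12$)
$F{\left(b \right)} = -10$ ($F{\left(b \right)} = 2 - 12 = -10$)
$351 \cdot 0 \left(F{\left(-37 \right)} + 43\right) = 351 \cdot 0 \left(-10 + 43\right) = 0 \cdot 33 = 0$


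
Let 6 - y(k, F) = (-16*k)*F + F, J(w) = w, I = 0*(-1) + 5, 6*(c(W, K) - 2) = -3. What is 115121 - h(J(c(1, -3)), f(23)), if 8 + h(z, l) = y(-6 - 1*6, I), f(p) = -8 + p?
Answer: 116088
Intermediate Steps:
c(W, K) = 3/2 (c(W, K) = 2 + (1/6)*(-3) = 2 - 1/2 = 3/2)
I = 5 (I = 0 + 5 = 5)
y(k, F) = 6 - F + 16*F*k (y(k, F) = 6 - ((-16*k)*F + F) = 6 - (-16*F*k + F) = 6 - (F - 16*F*k) = 6 + (-F + 16*F*k) = 6 - F + 16*F*k)
h(z, l) = -967 (h(z, l) = -8 + (6 - 1*5 + 16*5*(-6 - 1*6)) = -8 + (6 - 5 + 16*5*(-6 - 6)) = -8 + (6 - 5 + 16*5*(-12)) = -8 + (6 - 5 - 960) = -8 - 959 = -967)
115121 - h(J(c(1, -3)), f(23)) = 115121 - 1*(-967) = 115121 + 967 = 116088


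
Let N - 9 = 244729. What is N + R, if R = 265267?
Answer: 510005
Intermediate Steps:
N = 244738 (N = 9 + 244729 = 244738)
N + R = 244738 + 265267 = 510005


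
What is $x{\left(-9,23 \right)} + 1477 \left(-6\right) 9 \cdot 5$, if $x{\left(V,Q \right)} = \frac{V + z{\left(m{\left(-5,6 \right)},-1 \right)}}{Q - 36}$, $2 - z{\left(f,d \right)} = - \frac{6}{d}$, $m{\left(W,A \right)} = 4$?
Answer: $-398789$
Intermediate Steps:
$z{\left(f,d \right)} = 2 + \frac{6}{d}$ ($z{\left(f,d \right)} = 2 - - \frac{6}{d} = 2 + \frac{6}{d}$)
$x{\left(V,Q \right)} = \frac{-4 + V}{-36 + Q}$ ($x{\left(V,Q \right)} = \frac{V + \left(2 + \frac{6}{-1}\right)}{Q - 36} = \frac{V + \left(2 + 6 \left(-1\right)\right)}{-36 + Q} = \frac{V + \left(2 - 6\right)}{-36 + Q} = \frac{V - 4}{-36 + Q} = \frac{-4 + V}{-36 + Q}$)
$x{\left(-9,23 \right)} + 1477 \left(-6\right) 9 \cdot 5 = \frac{-4 - 9}{-36 + 23} + 1477 \left(-6\right) 9 \cdot 5 = \frac{1}{-13} \left(-13\right) + 1477 \left(\left(-54\right) 5\right) = \left(- \frac{1}{13}\right) \left(-13\right) + 1477 \left(-270\right) = 1 - 398790 = -398789$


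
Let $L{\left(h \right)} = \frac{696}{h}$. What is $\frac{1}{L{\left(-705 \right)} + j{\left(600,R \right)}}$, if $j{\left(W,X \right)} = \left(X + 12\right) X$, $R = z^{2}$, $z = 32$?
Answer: $\frac{235}{249302808} \approx 9.4263 \cdot 10^{-7}$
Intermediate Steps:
$R = 1024$ ($R = 32^{2} = 1024$)
$j{\left(W,X \right)} = X \left(12 + X\right)$ ($j{\left(W,X \right)} = \left(12 + X\right) X = X \left(12 + X\right)$)
$\frac{1}{L{\left(-705 \right)} + j{\left(600,R \right)}} = \frac{1}{\frac{696}{-705} + 1024 \left(12 + 1024\right)} = \frac{1}{696 \left(- \frac{1}{705}\right) + 1024 \cdot 1036} = \frac{1}{- \frac{232}{235} + 1060864} = \frac{1}{\frac{249302808}{235}} = \frac{235}{249302808}$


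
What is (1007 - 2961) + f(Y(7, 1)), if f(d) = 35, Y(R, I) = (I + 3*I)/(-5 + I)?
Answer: -1919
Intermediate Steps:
Y(R, I) = 4*I/(-5 + I) (Y(R, I) = (4*I)/(-5 + I) = 4*I/(-5 + I))
(1007 - 2961) + f(Y(7, 1)) = (1007 - 2961) + 35 = -1954 + 35 = -1919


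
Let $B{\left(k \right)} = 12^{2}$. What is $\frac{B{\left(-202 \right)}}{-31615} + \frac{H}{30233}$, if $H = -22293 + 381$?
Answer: $- \frac{697101432}{955816295} \approx -0.72933$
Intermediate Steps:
$B{\left(k \right)} = 144$
$H = -21912$
$\frac{B{\left(-202 \right)}}{-31615} + \frac{H}{30233} = \frac{144}{-31615} - \frac{21912}{30233} = 144 \left(- \frac{1}{31615}\right) - \frac{21912}{30233} = - \frac{144}{31615} - \frac{21912}{30233} = - \frac{697101432}{955816295}$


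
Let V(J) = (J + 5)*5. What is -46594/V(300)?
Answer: -46594/1525 ≈ -30.553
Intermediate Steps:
V(J) = 25 + 5*J (V(J) = (5 + J)*5 = 25 + 5*J)
-46594/V(300) = -46594/(25 + 5*300) = -46594/(25 + 1500) = -46594/1525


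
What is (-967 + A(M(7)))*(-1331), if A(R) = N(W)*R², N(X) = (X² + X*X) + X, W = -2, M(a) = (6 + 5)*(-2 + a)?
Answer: -22870573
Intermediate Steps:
M(a) = -22 + 11*a (M(a) = 11*(-2 + a) = -22 + 11*a)
N(X) = X + 2*X² (N(X) = (X² + X²) + X = 2*X² + X = X + 2*X²)
A(R) = 6*R² (A(R) = (-2*(1 + 2*(-2)))*R² = (-2*(1 - 4))*R² = (-2*(-3))*R² = 6*R²)
(-967 + A(M(7)))*(-1331) = (-967 + 6*(-22 + 11*7)²)*(-1331) = (-967 + 6*(-22 + 77)²)*(-1331) = (-967 + 6*55²)*(-1331) = (-967 + 6*3025)*(-1331) = (-967 + 18150)*(-1331) = 17183*(-1331) = -22870573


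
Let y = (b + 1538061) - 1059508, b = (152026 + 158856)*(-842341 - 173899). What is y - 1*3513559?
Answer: -315933758686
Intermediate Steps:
b = -315930723680 (b = 310882*(-1016240) = -315930723680)
y = -315930245127 (y = (-315930723680 + 1538061) - 1059508 = -315929185619 - 1059508 = -315930245127)
y - 1*3513559 = -315930245127 - 1*3513559 = -315930245127 - 3513559 = -315933758686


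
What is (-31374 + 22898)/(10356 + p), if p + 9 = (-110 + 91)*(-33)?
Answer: -4238/5487 ≈ -0.77237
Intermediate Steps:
p = 618 (p = -9 + (-110 + 91)*(-33) = -9 - 19*(-33) = -9 + 627 = 618)
(-31374 + 22898)/(10356 + p) = (-31374 + 22898)/(10356 + 618) = -8476/10974 = -8476*1/10974 = -4238/5487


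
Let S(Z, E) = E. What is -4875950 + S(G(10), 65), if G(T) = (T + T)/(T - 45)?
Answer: -4875885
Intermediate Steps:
G(T) = 2*T/(-45 + T) (G(T) = (2*T)/(-45 + T) = 2*T/(-45 + T))
-4875950 + S(G(10), 65) = -4875950 + 65 = -4875885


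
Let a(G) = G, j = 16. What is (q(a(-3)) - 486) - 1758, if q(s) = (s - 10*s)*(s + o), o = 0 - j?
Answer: -2757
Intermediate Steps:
o = -16 (o = 0 - 1*16 = 0 - 16 = -16)
q(s) = -9*s*(-16 + s) (q(s) = (s - 10*s)*(s - 16) = (-9*s)*(-16 + s) = -9*s*(-16 + s))
(q(a(-3)) - 486) - 1758 = (9*(-3)*(16 - 1*(-3)) - 486) - 1758 = (9*(-3)*(16 + 3) - 486) - 1758 = (9*(-3)*19 - 486) - 1758 = (-513 - 486) - 1758 = -999 - 1758 = -2757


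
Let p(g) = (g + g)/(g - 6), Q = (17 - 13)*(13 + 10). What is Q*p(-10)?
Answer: 115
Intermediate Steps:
Q = 92 (Q = 4*23 = 92)
p(g) = 2*g/(-6 + g) (p(g) = (2*g)/(-6 + g) = 2*g/(-6 + g))
Q*p(-10) = 92*(2*(-10)/(-6 - 10)) = 92*(2*(-10)/(-16)) = 92*(2*(-10)*(-1/16)) = 92*(5/4) = 115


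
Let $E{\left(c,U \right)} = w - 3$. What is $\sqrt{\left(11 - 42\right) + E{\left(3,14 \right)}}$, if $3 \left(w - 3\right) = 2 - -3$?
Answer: $\frac{2 i \sqrt{66}}{3} \approx 5.416 i$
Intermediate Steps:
$w = \frac{14}{3}$ ($w = 3 + \frac{2 - -3}{3} = 3 + \frac{2 + 3}{3} = 3 + \frac{1}{3} \cdot 5 = 3 + \frac{5}{3} = \frac{14}{3} \approx 4.6667$)
$E{\left(c,U \right)} = \frac{5}{3}$ ($E{\left(c,U \right)} = \frac{14}{3} - 3 = \frac{5}{3}$)
$\sqrt{\left(11 - 42\right) + E{\left(3,14 \right)}} = \sqrt{\left(11 - 42\right) + \frac{5}{3}} = \sqrt{-31 + \frac{5}{3}} = \sqrt{- \frac{88}{3}} = \frac{2 i \sqrt{66}}{3}$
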